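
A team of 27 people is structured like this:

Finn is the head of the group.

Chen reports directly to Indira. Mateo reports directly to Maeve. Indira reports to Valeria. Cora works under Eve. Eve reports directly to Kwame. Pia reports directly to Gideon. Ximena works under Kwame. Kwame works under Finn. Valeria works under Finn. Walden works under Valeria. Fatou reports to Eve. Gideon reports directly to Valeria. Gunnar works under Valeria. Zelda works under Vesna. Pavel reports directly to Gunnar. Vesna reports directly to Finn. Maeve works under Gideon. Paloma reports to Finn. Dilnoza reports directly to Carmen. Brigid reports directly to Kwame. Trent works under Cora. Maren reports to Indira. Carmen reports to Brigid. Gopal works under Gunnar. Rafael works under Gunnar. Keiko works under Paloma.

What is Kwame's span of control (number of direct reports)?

Kwame directly manages Brigid, Eve, Ximena. That is 3 direct reports.

3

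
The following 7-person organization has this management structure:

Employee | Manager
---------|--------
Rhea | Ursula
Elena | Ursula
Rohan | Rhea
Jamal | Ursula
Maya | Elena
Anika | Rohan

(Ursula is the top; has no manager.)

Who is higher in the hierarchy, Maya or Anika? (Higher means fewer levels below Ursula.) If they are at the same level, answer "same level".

Maya is 2 levels below Ursula; Anika is 3. Maya is higher.

Maya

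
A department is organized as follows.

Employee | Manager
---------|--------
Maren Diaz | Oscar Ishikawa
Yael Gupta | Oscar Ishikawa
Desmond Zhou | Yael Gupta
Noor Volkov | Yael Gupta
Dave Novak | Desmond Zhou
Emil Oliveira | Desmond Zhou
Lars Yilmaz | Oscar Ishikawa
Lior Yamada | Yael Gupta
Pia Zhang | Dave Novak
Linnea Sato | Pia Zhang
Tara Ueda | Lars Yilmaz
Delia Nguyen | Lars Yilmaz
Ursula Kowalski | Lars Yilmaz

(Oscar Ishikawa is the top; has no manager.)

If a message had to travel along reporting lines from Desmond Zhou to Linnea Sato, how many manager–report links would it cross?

3

Linnea Sato is in Desmond Zhou's organization: the chain from Linnea Sato up to Desmond Zhou is Linnea Sato → Pia Zhang → Dave Novak → Desmond Zhou, which is 3 links.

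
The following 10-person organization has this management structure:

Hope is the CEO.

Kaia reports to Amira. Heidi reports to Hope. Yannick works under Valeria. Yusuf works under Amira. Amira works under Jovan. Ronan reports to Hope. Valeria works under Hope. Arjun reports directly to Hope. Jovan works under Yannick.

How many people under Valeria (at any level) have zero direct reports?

The people in Valeria's organization with no one reporting to them are Yusuf, Kaia. That is 2.

2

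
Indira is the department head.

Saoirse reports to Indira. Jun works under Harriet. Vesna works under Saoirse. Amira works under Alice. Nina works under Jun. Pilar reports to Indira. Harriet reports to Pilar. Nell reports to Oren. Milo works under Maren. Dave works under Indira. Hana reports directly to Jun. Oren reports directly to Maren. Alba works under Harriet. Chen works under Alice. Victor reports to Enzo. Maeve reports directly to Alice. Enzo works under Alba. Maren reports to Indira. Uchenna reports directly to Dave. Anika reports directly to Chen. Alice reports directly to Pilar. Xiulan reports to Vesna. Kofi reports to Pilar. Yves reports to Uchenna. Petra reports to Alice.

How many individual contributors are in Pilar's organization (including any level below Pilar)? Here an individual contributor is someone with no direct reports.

8

The people in Pilar's organization with no one reporting to them are Kofi, Maeve, Petra, Anika, Amira, Hana, Nina, Victor. That is 8.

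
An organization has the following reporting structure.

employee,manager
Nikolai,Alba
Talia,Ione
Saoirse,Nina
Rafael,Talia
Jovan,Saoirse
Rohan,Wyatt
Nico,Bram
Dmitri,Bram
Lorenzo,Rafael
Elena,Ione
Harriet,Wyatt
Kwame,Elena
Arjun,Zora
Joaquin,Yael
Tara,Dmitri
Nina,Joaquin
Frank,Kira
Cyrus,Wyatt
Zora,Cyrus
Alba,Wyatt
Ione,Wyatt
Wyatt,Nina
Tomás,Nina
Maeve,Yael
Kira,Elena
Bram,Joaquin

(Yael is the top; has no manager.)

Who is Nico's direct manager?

Bram

Nico reports directly to Bram.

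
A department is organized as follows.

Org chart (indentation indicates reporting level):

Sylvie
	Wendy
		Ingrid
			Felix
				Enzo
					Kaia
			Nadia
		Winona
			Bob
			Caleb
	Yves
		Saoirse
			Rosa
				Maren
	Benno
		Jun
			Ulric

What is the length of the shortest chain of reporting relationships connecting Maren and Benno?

Maren is 4 levels below Sylvie, and Benno is 1 level below Sylvie (their lowest common manager). The shortest path runs up from Maren to Sylvie and back down to Benno: 4 + 1 = 5 links.

5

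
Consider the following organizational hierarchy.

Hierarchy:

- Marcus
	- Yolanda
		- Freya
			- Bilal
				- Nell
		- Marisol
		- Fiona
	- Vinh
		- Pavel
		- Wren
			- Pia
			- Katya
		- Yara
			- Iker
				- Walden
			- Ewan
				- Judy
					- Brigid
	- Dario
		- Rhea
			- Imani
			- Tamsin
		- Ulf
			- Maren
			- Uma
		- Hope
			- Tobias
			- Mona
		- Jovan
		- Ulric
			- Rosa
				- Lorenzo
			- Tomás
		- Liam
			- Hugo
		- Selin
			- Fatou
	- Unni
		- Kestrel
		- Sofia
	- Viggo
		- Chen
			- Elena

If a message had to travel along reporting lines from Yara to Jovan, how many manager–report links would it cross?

4

Yara is 2 levels below Marcus, and Jovan is 2 levels below Marcus (their lowest common manager). The shortest path runs up from Yara to Marcus and back down to Jovan: 2 + 2 = 4 links.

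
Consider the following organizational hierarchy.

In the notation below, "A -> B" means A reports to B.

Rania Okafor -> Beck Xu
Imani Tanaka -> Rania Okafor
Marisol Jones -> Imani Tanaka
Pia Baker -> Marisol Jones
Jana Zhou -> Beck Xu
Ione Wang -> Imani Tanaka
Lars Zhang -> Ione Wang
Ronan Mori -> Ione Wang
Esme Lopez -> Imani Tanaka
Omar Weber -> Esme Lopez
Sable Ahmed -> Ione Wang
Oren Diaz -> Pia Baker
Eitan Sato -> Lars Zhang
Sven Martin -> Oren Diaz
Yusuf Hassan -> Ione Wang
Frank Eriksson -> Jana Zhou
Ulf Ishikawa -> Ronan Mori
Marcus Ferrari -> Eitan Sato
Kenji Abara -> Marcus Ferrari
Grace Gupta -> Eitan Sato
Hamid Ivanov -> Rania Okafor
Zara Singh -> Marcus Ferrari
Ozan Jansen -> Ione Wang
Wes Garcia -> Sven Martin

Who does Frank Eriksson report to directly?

Frank Eriksson reports directly to Jana Zhou.

Jana Zhou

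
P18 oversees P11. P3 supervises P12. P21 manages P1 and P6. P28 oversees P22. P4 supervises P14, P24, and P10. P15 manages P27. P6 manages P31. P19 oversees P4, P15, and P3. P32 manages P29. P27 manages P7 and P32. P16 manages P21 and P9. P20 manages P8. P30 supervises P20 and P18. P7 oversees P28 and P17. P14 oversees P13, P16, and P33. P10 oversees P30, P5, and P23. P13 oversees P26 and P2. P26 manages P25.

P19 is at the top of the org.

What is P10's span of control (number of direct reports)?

P10 directly manages P30, P5, P23. That is 3 direct reports.

3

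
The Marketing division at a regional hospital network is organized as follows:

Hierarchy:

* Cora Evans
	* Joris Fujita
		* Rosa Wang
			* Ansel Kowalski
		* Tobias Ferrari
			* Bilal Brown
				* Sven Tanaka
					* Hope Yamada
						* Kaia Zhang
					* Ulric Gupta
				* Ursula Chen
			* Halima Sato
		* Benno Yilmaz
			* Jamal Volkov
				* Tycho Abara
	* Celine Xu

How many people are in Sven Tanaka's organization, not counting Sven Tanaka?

Sven Tanaka directly manages Hope Yamada, Ulric Gupta. Under Hope Yamada: Kaia Zhang (1). Ulric Gupta has no reports. So Sven Tanaka's organization is 2 direct reports plus everyone under them: 2 + 1 = 3.

3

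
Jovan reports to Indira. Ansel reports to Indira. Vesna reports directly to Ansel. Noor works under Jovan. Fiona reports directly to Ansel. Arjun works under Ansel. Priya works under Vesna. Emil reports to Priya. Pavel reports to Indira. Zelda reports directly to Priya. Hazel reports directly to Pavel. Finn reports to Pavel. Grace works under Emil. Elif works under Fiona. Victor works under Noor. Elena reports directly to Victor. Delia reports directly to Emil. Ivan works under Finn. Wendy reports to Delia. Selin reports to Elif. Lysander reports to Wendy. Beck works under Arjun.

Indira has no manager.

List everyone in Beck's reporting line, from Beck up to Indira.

Beck reports to Arjun. Arjun reports to Ansel. Ansel reports to Indira. Indira is at the top.

Beck -> Arjun -> Ansel -> Indira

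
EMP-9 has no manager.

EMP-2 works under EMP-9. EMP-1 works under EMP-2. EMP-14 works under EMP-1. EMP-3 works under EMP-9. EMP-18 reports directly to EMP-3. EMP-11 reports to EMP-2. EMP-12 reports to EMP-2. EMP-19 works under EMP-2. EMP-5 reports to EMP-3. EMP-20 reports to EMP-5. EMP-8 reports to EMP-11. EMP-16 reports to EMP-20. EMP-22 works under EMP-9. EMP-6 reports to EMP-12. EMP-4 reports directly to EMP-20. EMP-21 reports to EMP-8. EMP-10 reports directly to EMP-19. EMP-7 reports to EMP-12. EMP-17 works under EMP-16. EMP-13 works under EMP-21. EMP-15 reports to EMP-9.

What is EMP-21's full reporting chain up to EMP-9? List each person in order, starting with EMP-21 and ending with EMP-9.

EMP-21 -> EMP-8 -> EMP-11 -> EMP-2 -> EMP-9

EMP-21 reports to EMP-8. EMP-8 reports to EMP-11. EMP-11 reports to EMP-2. EMP-2 reports to EMP-9. EMP-9 is at the top.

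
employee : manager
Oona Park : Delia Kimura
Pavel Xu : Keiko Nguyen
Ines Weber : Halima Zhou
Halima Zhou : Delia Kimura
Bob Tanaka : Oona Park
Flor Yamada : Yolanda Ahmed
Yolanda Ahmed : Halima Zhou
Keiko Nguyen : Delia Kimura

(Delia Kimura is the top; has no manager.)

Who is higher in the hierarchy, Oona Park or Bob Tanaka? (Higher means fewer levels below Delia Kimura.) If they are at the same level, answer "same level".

Oona Park is 1 level below Delia Kimura; Bob Tanaka is 2. Oona Park is higher.

Oona Park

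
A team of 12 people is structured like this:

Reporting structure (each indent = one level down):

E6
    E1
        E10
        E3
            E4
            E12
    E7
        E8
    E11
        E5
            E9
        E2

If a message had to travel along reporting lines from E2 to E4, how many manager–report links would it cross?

E2 is 2 levels below E6, and E4 is 3 levels below E6 (their lowest common manager). The shortest path runs up from E2 to E6 and back down to E4: 2 + 3 = 5 links.

5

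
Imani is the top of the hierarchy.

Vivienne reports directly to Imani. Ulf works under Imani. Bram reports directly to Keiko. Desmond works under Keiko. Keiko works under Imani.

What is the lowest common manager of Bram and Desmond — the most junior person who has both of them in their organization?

Bram's chain of managers is Keiko, Imani. Desmond's chain of managers is Keiko, Imani. The first manager that appears in both chains is Keiko.

Keiko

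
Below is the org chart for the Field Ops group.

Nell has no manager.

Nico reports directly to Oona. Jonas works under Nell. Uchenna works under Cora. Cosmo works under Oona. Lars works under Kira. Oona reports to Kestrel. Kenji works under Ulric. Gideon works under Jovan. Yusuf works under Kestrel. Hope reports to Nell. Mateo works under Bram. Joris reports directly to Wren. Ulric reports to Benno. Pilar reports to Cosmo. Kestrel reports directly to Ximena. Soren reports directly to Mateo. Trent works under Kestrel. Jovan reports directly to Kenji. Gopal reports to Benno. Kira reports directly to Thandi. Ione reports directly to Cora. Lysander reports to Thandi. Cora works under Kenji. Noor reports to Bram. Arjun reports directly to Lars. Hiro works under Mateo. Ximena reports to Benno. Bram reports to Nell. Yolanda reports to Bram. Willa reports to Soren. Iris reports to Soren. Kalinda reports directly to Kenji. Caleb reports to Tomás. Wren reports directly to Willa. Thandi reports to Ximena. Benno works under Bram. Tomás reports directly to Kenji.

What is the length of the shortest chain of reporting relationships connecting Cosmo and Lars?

6

Cosmo is 3 levels below Ximena, and Lars is 3 levels below Ximena (their lowest common manager). The shortest path runs up from Cosmo to Ximena and back down to Lars: 3 + 3 = 6 links.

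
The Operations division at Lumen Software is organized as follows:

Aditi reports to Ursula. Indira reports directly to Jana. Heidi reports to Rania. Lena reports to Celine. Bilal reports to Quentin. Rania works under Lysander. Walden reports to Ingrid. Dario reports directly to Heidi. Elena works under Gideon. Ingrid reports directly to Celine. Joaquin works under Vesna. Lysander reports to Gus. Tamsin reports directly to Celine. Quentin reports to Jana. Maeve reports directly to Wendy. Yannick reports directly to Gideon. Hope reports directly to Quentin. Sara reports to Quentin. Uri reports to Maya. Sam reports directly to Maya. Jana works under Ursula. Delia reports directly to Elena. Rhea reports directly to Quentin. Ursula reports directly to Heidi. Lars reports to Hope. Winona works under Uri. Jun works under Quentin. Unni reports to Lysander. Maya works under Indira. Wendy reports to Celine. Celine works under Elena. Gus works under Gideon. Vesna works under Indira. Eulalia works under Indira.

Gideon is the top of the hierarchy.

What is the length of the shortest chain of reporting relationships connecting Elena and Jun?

Elena is 1 level below Gideon, and Jun is 8 levels below Gideon (their lowest common manager). The shortest path runs up from Elena to Gideon and back down to Jun: 1 + 8 = 9 links.

9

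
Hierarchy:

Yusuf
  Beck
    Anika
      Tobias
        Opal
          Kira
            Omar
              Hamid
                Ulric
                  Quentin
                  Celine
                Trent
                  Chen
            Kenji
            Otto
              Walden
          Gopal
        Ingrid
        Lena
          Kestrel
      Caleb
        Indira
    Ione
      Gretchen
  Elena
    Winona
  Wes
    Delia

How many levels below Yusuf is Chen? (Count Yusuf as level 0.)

9

Chain from Chen up to Yusuf: Chen → Trent → Hamid → Omar → Kira → Opal → Tobias → Anika → Beck → Yusuf. That is 9 steps up, so Chen is 9 levels below Yusuf.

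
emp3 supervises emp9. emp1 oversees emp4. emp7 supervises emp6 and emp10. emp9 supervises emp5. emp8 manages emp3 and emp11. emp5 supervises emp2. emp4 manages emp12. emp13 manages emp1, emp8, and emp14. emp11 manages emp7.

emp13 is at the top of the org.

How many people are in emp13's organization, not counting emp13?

13

emp13 directly manages emp1, emp8, emp14. Under emp1: emp4, emp12 (2). Under emp8: emp3, emp9, emp5, emp2, emp11, emp7, emp10, emp6 (8). emp14 has no reports. So emp13's organization is 3 direct reports plus everyone under them: 3 + 9 + 1 = 13.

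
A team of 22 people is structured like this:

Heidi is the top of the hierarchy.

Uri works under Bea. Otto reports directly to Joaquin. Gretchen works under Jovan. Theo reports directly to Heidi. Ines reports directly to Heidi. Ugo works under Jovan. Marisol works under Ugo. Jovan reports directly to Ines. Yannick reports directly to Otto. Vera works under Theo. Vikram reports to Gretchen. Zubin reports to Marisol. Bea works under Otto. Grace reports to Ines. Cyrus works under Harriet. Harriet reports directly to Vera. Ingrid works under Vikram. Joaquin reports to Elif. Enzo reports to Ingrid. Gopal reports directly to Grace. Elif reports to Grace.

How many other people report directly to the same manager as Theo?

1

Theo reports to Heidi. Heidi's other direct reports are Ines — 1 peer.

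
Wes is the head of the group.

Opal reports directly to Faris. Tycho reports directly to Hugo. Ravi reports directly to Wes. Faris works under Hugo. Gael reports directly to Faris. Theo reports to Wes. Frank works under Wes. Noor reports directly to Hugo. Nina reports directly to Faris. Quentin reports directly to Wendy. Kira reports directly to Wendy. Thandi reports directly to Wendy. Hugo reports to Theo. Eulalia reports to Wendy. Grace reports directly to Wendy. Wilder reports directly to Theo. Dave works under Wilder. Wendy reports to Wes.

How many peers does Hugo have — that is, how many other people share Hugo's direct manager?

1

Hugo reports to Theo. Theo's other direct reports are Wilder — 1 peer.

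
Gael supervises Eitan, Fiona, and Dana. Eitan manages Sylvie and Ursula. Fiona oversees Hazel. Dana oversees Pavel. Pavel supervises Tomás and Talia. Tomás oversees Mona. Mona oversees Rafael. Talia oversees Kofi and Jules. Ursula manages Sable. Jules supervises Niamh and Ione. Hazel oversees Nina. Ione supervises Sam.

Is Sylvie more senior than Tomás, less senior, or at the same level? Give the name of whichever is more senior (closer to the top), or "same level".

Sylvie

Sylvie is 2 levels below Gael; Tomás is 3. Sylvie is higher.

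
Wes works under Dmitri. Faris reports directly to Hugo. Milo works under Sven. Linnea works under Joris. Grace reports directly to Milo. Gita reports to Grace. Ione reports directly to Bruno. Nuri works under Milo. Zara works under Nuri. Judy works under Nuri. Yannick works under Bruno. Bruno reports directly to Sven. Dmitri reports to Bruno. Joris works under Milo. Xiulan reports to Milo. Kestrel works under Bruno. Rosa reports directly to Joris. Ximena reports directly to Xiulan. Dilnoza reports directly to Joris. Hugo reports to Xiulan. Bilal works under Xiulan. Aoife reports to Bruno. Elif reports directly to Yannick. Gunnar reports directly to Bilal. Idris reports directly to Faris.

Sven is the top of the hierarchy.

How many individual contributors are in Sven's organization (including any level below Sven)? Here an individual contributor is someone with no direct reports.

The people in Sven's organization with no one reporting to them are Aoife, Kestrel, Elif, Wes, Ione, Judy, Zara, Linnea, Dilnoza, Rosa, Gita, Gunnar, Idris, Ximena. That is 14.

14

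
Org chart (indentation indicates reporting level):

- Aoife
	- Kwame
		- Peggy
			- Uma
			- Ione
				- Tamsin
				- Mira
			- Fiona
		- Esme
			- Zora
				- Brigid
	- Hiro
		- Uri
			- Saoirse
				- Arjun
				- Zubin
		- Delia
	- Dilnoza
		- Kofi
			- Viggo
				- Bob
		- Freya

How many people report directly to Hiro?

Hiro directly manages Uri, Delia. That is 2 direct reports.

2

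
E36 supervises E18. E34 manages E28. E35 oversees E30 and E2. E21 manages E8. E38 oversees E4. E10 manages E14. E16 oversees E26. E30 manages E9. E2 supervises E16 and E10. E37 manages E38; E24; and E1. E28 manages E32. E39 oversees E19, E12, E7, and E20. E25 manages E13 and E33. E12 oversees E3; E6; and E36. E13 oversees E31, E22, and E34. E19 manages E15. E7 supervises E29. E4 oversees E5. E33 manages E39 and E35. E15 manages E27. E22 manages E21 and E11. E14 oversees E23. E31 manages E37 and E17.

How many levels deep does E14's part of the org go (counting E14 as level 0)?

1

The longest chain under E14 runs E14 → E23, which is 1 level below E14.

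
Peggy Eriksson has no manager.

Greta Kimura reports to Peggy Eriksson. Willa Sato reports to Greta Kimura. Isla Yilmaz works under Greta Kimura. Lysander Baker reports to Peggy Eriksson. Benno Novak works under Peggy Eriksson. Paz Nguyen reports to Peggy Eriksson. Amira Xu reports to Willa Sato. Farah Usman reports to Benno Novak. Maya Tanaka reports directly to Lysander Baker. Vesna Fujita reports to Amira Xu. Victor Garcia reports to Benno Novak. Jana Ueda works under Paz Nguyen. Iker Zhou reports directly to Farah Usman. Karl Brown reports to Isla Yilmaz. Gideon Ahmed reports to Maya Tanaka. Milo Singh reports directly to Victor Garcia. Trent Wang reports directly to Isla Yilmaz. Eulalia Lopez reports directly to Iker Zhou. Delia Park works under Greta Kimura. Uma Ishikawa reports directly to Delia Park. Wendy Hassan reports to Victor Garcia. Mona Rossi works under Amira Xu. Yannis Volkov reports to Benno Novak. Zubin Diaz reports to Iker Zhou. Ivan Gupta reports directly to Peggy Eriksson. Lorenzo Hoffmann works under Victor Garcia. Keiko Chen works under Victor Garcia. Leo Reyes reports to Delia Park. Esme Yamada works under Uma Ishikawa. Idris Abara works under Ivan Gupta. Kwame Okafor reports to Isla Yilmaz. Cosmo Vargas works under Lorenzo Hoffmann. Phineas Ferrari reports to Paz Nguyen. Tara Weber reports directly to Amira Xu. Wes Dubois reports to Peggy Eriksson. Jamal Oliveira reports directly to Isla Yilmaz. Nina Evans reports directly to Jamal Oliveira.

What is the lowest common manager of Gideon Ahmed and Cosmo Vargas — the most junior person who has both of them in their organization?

Gideon Ahmed's chain of managers is Maya Tanaka, Lysander Baker, Peggy Eriksson. Cosmo Vargas's chain of managers is Lorenzo Hoffmann, Victor Garcia, Benno Novak, Peggy Eriksson. The first manager that appears in both chains is Peggy Eriksson.

Peggy Eriksson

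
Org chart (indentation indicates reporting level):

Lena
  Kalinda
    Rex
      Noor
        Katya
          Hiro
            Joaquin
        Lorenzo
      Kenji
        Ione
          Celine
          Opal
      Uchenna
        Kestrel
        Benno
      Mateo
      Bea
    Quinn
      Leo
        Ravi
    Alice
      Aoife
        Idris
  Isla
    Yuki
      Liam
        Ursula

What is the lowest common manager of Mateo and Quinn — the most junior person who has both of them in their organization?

Mateo's chain of managers is Rex, Kalinda, Lena. Quinn's chain of managers is Kalinda, Lena. The first manager that appears in both chains is Kalinda.

Kalinda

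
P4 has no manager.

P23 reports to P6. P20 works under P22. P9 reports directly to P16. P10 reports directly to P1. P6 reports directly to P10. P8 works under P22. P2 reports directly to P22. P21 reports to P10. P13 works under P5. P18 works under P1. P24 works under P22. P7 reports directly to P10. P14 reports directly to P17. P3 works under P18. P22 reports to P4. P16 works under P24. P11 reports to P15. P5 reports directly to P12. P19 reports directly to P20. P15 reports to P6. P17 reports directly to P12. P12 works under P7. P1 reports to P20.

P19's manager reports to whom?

P19 reports to P20, and P20 reports to P22. So P19's skip-level manager is P22.

P22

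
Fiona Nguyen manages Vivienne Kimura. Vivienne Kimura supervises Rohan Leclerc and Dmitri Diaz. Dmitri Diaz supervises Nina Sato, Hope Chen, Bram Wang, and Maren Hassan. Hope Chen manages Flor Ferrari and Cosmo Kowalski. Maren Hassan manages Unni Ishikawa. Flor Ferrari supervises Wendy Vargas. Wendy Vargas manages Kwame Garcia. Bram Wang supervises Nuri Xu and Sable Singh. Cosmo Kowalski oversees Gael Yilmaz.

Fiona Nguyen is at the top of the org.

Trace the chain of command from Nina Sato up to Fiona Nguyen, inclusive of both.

Nina Sato -> Dmitri Diaz -> Vivienne Kimura -> Fiona Nguyen

Nina Sato reports to Dmitri Diaz. Dmitri Diaz reports to Vivienne Kimura. Vivienne Kimura reports to Fiona Nguyen. Fiona Nguyen is at the top.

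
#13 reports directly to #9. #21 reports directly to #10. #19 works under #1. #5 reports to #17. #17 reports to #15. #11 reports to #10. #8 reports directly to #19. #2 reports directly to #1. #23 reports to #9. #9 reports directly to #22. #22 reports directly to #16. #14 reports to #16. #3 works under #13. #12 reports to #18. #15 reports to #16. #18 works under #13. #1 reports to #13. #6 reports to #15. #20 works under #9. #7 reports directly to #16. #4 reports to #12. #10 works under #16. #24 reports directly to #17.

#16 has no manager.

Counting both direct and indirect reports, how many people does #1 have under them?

#1 directly manages #19, #2. Under #19: #8 (1). #2 has no reports. So #1's organization is 2 direct reports plus everyone under them: 2 + 1 = 3.

3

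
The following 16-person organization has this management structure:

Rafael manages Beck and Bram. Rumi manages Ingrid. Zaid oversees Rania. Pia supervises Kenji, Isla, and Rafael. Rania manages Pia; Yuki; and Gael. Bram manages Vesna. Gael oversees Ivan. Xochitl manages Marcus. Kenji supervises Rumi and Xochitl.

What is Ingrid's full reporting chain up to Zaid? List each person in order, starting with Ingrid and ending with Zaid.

Ingrid -> Rumi -> Kenji -> Pia -> Rania -> Zaid

Ingrid reports to Rumi. Rumi reports to Kenji. Kenji reports to Pia. Pia reports to Rania. Rania reports to Zaid. Zaid is at the top.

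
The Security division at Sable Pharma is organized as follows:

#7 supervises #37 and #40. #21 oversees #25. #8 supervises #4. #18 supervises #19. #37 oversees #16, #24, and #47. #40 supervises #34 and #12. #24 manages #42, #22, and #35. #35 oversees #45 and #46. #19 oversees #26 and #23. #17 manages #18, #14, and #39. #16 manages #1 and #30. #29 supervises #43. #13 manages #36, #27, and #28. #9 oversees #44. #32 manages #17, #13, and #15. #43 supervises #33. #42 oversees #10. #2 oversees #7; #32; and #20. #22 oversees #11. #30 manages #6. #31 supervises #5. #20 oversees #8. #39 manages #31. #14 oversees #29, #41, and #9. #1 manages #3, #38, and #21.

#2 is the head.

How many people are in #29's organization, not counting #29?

#29 directly manages #43. Under #43: #33 (1). That's 2 in total.

2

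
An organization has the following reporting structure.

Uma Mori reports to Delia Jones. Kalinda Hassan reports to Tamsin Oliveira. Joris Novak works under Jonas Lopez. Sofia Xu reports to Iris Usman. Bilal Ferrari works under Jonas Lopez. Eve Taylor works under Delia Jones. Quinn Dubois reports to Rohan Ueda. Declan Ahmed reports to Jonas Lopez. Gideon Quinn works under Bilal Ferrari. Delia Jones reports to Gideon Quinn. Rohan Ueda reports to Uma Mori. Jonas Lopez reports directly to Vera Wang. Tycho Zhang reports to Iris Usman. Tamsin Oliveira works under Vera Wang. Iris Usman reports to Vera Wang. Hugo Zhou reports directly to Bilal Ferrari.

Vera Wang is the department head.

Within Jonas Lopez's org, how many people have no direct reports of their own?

5

The people in Jonas Lopez's organization with no one reporting to them are Joris Novak, Declan Ahmed, Eve Taylor, Quinn Dubois, Hugo Zhou. That is 5.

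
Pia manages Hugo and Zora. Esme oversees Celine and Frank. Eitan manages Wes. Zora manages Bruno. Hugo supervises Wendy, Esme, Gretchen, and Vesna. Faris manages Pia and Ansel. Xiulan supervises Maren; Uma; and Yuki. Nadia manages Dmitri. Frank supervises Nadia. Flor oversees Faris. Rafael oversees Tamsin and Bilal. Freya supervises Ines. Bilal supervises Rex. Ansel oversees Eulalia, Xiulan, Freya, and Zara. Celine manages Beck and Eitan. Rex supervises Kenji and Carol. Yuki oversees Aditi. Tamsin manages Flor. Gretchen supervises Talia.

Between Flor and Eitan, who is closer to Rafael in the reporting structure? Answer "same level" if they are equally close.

Flor is 2 levels below Rafael; Eitan is 8. Flor is higher.

Flor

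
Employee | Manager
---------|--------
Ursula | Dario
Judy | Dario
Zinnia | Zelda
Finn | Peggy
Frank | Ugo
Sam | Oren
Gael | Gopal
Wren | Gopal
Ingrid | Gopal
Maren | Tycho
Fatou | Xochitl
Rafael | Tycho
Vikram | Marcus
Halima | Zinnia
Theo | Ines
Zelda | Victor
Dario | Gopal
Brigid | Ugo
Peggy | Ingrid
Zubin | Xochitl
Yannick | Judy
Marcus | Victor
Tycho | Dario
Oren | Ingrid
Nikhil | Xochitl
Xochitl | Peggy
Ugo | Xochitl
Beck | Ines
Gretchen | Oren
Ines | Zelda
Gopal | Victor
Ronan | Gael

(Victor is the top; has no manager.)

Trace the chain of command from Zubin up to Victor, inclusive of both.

Zubin reports to Xochitl. Xochitl reports to Peggy. Peggy reports to Ingrid. Ingrid reports to Gopal. Gopal reports to Victor. Victor is at the top.

Zubin -> Xochitl -> Peggy -> Ingrid -> Gopal -> Victor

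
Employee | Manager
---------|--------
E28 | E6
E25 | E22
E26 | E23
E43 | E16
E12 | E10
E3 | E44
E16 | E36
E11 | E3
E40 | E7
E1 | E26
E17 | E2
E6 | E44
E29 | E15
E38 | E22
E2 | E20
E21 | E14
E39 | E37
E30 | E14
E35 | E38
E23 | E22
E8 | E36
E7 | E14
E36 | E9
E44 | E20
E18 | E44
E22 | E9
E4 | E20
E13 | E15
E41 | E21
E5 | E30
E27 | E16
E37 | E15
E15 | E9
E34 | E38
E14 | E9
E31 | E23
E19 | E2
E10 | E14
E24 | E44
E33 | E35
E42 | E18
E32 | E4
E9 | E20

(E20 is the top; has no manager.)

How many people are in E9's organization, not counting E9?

E9 directly manages E14, E22, E15, E36. Under E14: E30, E5, E21, E41, E10, E12, E7, E40 (8). Under E22: E25, E38, E35, E33, E34, E23, E31, E26, E1 (9). Under E15: E13, E29, E37, E39 (4). Under E36: E8, E16, E27, E43 (4). So E9's organization is 4 direct reports plus everyone under them: 9 + 10 + 5 + 5 = 29.

29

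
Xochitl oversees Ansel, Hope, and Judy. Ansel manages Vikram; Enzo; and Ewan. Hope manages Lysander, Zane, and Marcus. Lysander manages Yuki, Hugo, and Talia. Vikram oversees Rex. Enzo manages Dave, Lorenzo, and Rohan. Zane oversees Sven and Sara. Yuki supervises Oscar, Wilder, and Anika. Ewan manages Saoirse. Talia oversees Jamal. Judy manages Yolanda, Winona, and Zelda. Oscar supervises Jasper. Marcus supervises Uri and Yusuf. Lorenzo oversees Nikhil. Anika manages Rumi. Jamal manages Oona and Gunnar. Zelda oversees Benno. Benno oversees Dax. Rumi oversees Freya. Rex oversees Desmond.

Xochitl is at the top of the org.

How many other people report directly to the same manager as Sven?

Sven reports to Zane. Zane's other direct reports are Sara — 1 peer.

1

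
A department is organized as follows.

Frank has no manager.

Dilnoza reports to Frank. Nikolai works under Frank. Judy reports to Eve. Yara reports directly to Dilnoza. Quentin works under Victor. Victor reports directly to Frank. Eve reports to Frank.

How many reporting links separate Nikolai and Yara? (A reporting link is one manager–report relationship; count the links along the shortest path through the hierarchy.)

3

Nikolai is 1 level below Frank, and Yara is 2 levels below Frank (their lowest common manager). The shortest path runs up from Nikolai to Frank and back down to Yara: 1 + 2 = 3 links.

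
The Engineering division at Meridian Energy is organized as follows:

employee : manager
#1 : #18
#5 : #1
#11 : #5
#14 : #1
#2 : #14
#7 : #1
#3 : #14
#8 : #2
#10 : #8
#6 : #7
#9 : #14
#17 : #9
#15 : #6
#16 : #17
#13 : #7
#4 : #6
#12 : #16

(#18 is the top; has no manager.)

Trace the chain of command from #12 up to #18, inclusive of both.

#12 reports to #16. #16 reports to #17. #17 reports to #9. #9 reports to #14. #14 reports to #1. #1 reports to #18. #18 is at the top.

#12 -> #16 -> #17 -> #9 -> #14 -> #1 -> #18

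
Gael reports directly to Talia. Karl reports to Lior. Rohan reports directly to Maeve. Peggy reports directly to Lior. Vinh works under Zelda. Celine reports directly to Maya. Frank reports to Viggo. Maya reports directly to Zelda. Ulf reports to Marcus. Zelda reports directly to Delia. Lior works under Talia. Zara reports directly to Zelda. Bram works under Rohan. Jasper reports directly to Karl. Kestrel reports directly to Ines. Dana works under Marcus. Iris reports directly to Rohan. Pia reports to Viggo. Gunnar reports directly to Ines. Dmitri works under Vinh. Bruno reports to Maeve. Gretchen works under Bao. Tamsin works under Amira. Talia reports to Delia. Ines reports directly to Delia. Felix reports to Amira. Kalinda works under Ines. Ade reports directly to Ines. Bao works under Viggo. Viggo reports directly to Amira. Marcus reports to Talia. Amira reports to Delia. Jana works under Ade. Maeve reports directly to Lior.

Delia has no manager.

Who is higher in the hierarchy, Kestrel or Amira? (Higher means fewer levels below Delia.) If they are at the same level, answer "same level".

Kestrel is 2 levels below Delia; Amira is 1. Amira is higher.

Amira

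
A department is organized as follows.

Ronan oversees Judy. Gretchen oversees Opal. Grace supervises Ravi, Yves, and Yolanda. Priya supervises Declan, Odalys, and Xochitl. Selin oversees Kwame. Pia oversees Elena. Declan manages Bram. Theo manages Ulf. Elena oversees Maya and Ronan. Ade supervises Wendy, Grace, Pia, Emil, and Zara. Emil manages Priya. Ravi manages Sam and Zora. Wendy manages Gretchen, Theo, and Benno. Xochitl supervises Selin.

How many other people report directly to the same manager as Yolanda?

Yolanda reports to Grace. Grace's other direct reports are Ravi, Yves — 2 peers.

2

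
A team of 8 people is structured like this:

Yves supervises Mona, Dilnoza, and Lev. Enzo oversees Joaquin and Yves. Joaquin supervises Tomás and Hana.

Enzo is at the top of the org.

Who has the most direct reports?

Direct-report counts: Enzo has 2; Yves has 3; Joaquin has 2. The largest is 3, held by Yves.

Yves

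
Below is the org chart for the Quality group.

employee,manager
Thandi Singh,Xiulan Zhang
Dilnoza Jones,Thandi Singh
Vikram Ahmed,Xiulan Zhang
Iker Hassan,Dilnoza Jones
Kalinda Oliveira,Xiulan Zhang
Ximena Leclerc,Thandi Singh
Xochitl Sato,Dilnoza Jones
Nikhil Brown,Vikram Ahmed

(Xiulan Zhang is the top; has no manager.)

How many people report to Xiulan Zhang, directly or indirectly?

Xiulan Zhang directly manages Thandi Singh, Vikram Ahmed, Kalinda Oliveira. Under Thandi Singh: Ximena Leclerc, Dilnoza Jones, Xochitl Sato, Iker Hassan (4). Under Vikram Ahmed: Nikhil Brown (1). Kalinda Oliveira has no reports. So Xiulan Zhang's organization is 3 direct reports plus everyone under them: 5 + 2 + 1 = 8.

8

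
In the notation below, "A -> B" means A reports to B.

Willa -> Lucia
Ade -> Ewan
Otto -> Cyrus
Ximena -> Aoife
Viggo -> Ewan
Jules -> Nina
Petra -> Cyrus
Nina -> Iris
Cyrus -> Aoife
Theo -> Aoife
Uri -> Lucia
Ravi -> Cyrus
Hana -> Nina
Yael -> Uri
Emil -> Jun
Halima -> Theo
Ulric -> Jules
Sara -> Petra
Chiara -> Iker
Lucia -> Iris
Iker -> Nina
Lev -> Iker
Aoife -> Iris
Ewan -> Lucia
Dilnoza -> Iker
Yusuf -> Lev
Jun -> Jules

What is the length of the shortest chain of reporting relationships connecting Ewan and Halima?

Ewan is 2 levels below Iris, and Halima is 3 levels below Iris (their lowest common manager). The shortest path runs up from Ewan to Iris and back down to Halima: 2 + 3 = 5 links.

5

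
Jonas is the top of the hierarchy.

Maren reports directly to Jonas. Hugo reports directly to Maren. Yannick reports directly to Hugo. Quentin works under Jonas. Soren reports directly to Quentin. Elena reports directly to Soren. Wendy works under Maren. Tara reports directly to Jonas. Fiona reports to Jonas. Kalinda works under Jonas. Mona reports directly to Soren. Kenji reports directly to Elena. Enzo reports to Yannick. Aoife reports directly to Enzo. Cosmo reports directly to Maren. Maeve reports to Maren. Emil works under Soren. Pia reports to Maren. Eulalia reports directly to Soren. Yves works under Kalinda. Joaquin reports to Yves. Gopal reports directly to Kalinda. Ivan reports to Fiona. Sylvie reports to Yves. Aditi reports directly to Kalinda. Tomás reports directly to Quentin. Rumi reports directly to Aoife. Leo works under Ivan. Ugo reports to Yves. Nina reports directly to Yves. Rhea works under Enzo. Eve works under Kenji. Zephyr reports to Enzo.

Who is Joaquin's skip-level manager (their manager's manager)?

Kalinda

Joaquin reports to Yves, and Yves reports to Kalinda. So Joaquin's skip-level manager is Kalinda.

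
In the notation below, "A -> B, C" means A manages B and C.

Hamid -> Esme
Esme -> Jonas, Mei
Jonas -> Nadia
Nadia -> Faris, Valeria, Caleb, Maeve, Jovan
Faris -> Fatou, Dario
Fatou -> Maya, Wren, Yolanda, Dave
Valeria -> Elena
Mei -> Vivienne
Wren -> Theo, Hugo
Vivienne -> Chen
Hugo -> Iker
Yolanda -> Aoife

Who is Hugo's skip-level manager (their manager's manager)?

Hugo reports to Wren, and Wren reports to Fatou. So Hugo's skip-level manager is Fatou.

Fatou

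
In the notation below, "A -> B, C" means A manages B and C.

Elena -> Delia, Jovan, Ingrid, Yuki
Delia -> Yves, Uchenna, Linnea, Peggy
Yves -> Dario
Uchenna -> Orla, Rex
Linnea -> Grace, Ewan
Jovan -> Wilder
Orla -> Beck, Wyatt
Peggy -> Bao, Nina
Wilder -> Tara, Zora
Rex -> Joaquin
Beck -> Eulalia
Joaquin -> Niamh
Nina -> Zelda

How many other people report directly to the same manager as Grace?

Grace reports to Linnea. Linnea's other direct reports are Ewan — 1 peer.

1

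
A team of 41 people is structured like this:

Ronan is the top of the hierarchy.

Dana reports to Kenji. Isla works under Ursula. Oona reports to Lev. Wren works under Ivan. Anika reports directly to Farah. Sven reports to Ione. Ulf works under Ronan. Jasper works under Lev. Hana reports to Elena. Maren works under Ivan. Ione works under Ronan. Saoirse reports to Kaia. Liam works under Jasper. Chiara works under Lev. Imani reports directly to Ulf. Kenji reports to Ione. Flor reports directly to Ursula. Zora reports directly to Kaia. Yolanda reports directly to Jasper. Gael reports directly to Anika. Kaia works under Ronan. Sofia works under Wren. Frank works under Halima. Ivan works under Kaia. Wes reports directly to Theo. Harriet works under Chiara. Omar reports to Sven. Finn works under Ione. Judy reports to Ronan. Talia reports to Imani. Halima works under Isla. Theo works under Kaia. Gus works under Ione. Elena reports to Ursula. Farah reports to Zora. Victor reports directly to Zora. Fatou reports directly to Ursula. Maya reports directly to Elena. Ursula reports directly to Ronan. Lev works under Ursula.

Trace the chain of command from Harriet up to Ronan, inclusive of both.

Harriet reports to Chiara. Chiara reports to Lev. Lev reports to Ursula. Ursula reports to Ronan. Ronan is at the top.

Harriet -> Chiara -> Lev -> Ursula -> Ronan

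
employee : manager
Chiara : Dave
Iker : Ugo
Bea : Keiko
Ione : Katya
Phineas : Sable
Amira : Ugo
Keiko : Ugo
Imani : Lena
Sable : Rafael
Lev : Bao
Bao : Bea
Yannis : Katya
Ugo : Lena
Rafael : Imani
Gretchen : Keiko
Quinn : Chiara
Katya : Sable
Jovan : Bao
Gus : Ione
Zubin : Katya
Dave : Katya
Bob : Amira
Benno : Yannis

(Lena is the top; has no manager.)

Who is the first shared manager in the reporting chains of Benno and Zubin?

Benno's chain of managers is Yannis, Katya, Sable, Rafael, Imani, Lena. Zubin's chain of managers is Katya, Sable, Rafael, Imani, Lena. The first manager that appears in both chains is Katya.

Katya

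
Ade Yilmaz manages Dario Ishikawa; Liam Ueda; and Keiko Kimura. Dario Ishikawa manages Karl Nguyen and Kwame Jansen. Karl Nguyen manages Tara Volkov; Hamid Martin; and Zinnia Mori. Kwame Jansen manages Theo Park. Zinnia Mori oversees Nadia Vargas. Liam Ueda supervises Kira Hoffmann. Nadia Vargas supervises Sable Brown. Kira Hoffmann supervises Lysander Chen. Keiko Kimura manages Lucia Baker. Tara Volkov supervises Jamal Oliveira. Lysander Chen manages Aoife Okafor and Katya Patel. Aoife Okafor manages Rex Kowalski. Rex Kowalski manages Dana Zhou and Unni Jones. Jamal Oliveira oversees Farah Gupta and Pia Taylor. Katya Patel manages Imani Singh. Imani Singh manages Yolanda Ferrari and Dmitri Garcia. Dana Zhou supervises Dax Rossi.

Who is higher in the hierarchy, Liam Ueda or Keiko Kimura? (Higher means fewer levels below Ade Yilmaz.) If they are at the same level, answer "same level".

same level

Both Liam Ueda and Keiko Kimura are 1 level below Ade Yilmaz.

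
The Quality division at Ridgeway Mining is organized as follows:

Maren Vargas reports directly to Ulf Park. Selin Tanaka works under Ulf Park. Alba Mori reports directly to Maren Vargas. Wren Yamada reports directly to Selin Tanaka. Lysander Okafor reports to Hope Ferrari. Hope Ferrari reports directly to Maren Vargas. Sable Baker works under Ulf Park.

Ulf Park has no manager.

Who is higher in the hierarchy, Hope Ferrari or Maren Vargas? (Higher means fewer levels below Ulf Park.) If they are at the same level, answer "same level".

Maren Vargas

Hope Ferrari is 2 levels below Ulf Park; Maren Vargas is 1. Maren Vargas is higher.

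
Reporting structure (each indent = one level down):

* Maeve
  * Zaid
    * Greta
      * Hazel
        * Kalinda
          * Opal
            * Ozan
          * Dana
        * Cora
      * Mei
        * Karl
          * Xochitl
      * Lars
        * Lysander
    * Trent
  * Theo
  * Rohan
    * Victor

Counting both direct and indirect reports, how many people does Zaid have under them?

13

Zaid directly manages Greta, Trent. Under Greta: Lars, Lysander, Mei, Karl, Xochitl, Hazel, Cora, Kalinda, Dana, Opal, Ozan (11). Trent has no reports. So Zaid's organization is 2 direct reports plus everyone under them: 12 + 1 = 13.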